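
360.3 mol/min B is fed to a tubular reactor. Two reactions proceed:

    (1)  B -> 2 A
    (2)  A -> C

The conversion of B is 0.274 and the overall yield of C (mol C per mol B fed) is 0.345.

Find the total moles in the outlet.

Conversion of B: B consumed = 1ξ₁ = 0.274 × 360.3 → ξ₁ = 98.72 mol/min.
Yield of C: 1ξ₂ / 360.3 = 0.345 → ξ₂ = 124.3 mol/min.
Outlet amounts (n = n₀ + Σ ν·ξ):
  B: 360.3 − 1(98.72) = 261.6
  A: 0 + 2(98.72) − 1(124.3) = 73.14
  C: 0 + 1(124.3) = 124.3
Total out = 261.6 + 73.14 + 124.3 = 459 mol/min.

459 mol/min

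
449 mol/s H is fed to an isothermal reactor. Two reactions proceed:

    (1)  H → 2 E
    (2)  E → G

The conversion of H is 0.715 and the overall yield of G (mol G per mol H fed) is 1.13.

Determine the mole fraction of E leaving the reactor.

0.175

Conversion of H: H consumed = 1ξ₁ = 0.715 × 449 → ξ₁ = 321 mol/s.
Yield of G: 1ξ₂ / 449 = 1.13 → ξ₂ = 507.4 mol/s.
Outlet amounts (n = n₀ + Σ ν·ξ):
  H: 449 − 1(321) = 128
  E: 0 + 2(321) − 1(507.4) = 134.7
  G: 0 + 1(507.4) = 507.4
Total out = 770 mol/s; y_E = 134.7 / 770 = 0.1749.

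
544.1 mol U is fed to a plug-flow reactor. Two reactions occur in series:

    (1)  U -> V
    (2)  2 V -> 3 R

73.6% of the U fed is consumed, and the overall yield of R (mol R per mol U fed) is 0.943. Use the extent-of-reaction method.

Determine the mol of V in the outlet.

Conversion of U: U consumed = 1ξ₁ = 0.736 × 544.1 → ξ₁ = 400.5 mol.
Yield of R: 3ξ₂ / 544.1 = 0.943 → ξ₂ = 171 mol.
Outlet amounts (n = n₀ + Σ ν·ξ):
  U: 544.1 − 1(400.5) = 143.6
  V: 0 + 1(400.5) − 2(171) = 58.4
  R: 0 + 3(171) = 513.1

58.4 mol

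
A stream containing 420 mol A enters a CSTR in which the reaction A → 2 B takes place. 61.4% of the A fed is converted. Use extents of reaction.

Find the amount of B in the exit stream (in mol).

A reacted = 0.614 × 420 = 257.9 mol; ν_A = −1, so ξ = 257.9/1 = 257.9 mol.
Outlet amounts (n = n₀ + ν ξ):
  A: 420 − 1(257.9) = 162.1
  B: 0 + 2(257.9) = 515.8

516 mol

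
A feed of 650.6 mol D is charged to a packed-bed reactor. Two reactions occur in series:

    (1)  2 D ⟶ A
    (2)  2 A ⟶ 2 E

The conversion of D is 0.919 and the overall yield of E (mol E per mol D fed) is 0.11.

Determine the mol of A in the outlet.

Conversion of D: D consumed = 2ξ₁ = 0.919 × 650.6 → ξ₁ = 299 mol.
Yield of E: 2ξ₂ / 650.6 = 0.11 → ξ₂ = 35.78 mol.
Outlet amounts (n = n₀ + Σ ν·ξ):
  D: 650.6 − 2(299) = 52.7
  A: 0 + 1(299) − 2(35.78) = 227.4
  E: 0 + 2(35.78) = 71.57

227 mol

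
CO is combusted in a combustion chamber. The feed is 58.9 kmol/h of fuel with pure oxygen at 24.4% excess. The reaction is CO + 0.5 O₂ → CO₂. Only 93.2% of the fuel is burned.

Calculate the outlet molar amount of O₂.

9.19 kmol/h

Stoichiometric O₂ = 0.5 × 58.9 = 29.45 kmol/h; O₂ fed = 29.45 × 1.244 = 36.64 kmol/h.
Fuel reacted = 0.932 × 58.9 → ξ = 54.89 kmol/h.
Outlet (n = n₀ + ν ξ):
  CO: 58.9 − 1(54.89) = 4.005
  O₂: 36.64 − 0.5(54.89) = 9.188
  CO₂: 0 + 1(54.89) = 54.89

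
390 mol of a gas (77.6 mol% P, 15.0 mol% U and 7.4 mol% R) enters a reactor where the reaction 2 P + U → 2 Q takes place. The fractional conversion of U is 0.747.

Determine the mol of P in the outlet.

U reacted = 0.747 × 58.5 = 43.7 mol; ν_U = −1, so ξ = 43.7/1 = 43.7 mol.
Outlet amounts (n = n₀ + ν ξ):
  P: 302.6 − 2(43.7) = 215.2
  U: 58.5 − 1(43.7) = 14.8
  Q: 0 + 2(43.7) = 87.4
  R: 28.86 (inert)

215 mol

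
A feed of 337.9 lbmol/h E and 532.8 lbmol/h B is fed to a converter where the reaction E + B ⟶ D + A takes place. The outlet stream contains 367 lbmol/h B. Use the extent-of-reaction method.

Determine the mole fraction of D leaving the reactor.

For B: n = n₀ − 1ξ → 367 = 532.8 − 1ξ, giving ξ = 165.8 lbmol/h.
Outlet amounts (n = n₀ + ν ξ):
  E: 337.9 − 1(165.8) = 172.1
  B: 532.8 − 1(165.8) = 367
  D: 0 + 1(165.8) = 165.8
  A: 0 + 1(165.8) = 165.8
Total out = 870.7 lbmol/h; y_D = 165.8 / 870.7 = 0.1904.

0.19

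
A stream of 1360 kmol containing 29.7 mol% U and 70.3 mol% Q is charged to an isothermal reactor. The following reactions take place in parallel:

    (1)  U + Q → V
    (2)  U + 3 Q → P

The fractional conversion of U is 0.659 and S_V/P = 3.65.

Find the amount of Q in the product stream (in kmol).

Conversion of U: U consumed = 0.659 × 403.9 = 266.2 kmol = 1ξ₁ + 1ξ₂.
Selectivity: 1ξ₁ / (1ξ₂) = 3.65 → ξ₁ = 3.65 ξ₂.
Substitute: (1·3.65 + 1) ξ₂ = 266.2 → ξ₂ = 57.24 kmol, ξ₁ = 208.9 kmol.
Outlet amounts (n = n₀ + Σ ν·ξ):
  U: 403.9 − 1(208.9) − 1(57.24) = 137.7
  Q: 956.1 − 1(208.9) − 3(57.24) = 575.4
  V: 0 + 1(208.9) = 208.9
  P: 0 + 1(57.24) = 57.24

575 kmol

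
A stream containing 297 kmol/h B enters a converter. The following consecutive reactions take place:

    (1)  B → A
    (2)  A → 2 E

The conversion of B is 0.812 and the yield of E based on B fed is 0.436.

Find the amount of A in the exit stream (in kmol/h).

176 kmol/h

Conversion of B: B consumed = 1ξ₁ = 0.812 × 297 → ξ₁ = 241.2 kmol/h.
Yield of E: 2ξ₂ / 297 = 0.436 → ξ₂ = 64.75 kmol/h.
Outlet amounts (n = n₀ + Σ ν·ξ):
  B: 297 − 1(241.2) = 55.84
  A: 0 + 1(241.2) − 1(64.75) = 176.4
  E: 0 + 2(64.75) = 129.5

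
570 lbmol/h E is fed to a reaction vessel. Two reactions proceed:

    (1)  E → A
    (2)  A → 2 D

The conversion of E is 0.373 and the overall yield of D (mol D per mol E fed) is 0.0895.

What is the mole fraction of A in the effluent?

0.314

Conversion of E: E consumed = 1ξ₁ = 0.373 × 570 → ξ₁ = 212.6 lbmol/h.
Yield of D: 2ξ₂ / 570 = 0.0895 → ξ₂ = 25.51 lbmol/h.
Outlet amounts (n = n₀ + Σ ν·ξ):
  E: 570 − 1(212.6) = 357.4
  A: 0 + 1(212.6) − 1(25.51) = 187.1
  D: 0 + 2(25.51) = 51.02
Total out = 595.5 lbmol/h; y_A = 187.1 / 595.5 = 0.3142.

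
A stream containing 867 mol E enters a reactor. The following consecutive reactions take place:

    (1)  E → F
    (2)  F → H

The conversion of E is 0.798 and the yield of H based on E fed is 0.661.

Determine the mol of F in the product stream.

Conversion of E: E consumed = 1ξ₁ = 0.798 × 867 → ξ₁ = 691.9 mol.
Yield of H: 1ξ₂ / 867 = 0.661 → ξ₂ = 573.1 mol.
Outlet amounts (n = n₀ + Σ ν·ξ):
  E: 867 − 1(691.9) = 175.1
  F: 0 + 1(691.9) − 1(573.1) = 118.8
  H: 0 + 1(573.1) = 573.1

119 mol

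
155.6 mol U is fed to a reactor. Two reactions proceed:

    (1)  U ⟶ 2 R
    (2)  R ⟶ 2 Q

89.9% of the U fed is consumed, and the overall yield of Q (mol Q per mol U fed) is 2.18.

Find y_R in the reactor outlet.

Conversion of U: U consumed = 1ξ₁ = 0.899 × 155.6 → ξ₁ = 139.9 mol.
Yield of Q: 2ξ₂ / 155.6 = 2.18 → ξ₂ = 169.6 mol.
Outlet amounts (n = n₀ + Σ ν·ξ):
  U: 155.6 − 1(139.9) = 15.72
  R: 0 + 2(139.9) − 1(169.6) = 110.2
  Q: 0 + 2(169.6) = 339.2
Total out = 465.1 mol; y_R = 110.2 / 465.1 = 0.2369.

0.237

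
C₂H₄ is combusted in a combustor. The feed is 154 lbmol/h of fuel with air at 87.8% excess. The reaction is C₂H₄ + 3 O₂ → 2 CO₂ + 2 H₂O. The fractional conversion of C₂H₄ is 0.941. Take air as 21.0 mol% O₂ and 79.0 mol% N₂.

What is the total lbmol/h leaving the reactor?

4290 lbmol/h

Stoichiometric O₂ = 3 × 154 = 462 lbmol/h; O₂ fed = 462 × 1.878 = 867.6 lbmol/h.
N₂ fed = 867.6 × 79/21 = 3264 lbmol/h.
Fuel reacted = 0.941 × 154 → ξ = 144.9 lbmol/h.
Outlet (n = n₀ + ν ξ):
  C₂H₄: 154 − 1(144.9) = 9.086
  O₂: 867.6 − 3(144.9) = 432.9
  N₂: 3264 (inert)
  CO₂: 0 + 2(144.9) = 289.8
  H₂O: 0 + 2(144.9) = 289.8
Total out = 9.086 + 432.9 + 3264 + 289.8 + 289.8 = 4286 lbmol/h.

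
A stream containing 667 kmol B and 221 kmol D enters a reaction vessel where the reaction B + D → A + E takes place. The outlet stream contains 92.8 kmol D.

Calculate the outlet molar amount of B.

For D: n = n₀ − 1ξ → 92.8 = 221 − 1ξ, giving ξ = 128.2 kmol.
Outlet amounts (n = n₀ + ν ξ):
  B: 667 − 1(128.2) = 538.8
  D: 221 − 1(128.2) = 92.8
  A: 0 + 1(128.2) = 128.2
  E: 0 + 1(128.2) = 128.2

539 kmol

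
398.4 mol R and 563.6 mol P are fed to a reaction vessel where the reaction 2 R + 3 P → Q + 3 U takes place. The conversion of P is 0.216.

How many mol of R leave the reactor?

317 mol

P reacted = 0.216 × 563.6 = 121.7 mol; ν_P = −3, so ξ = 121.7/3 = 40.58 mol.
Outlet amounts (n = n₀ + ν ξ):
  R: 398.4 − 2(40.58) = 317.2
  P: 563.6 − 3(40.58) = 441.9
  Q: 0 + 1(40.58) = 40.58
  U: 0 + 3(40.58) = 121.7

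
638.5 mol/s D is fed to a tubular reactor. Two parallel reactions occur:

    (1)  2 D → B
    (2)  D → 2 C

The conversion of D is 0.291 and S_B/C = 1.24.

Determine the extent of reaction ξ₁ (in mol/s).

Conversion of D: D consumed = 0.291 × 638.5 = 185.8 mol/s = 2ξ₁ + 1ξ₂.
Selectivity: 1ξ₁ / (2ξ₂) = 1.24 → ξ₁ = 2.48 ξ₂.
Substitute: (2·2.48 + 1) ξ₂ = 185.8 → ξ₂ = 31.18 mol/s, ξ₁ = 77.31 mol/s.
Outlet amounts (n = n₀ + Σ ν·ξ):
  D: 638.5 − 2(77.31) − 1(31.18) = 452.7
  B: 0 + 1(77.31) = 77.31
  C: 0 + 2(31.18) = 62.35

ξ₁ = 77.3 mol/s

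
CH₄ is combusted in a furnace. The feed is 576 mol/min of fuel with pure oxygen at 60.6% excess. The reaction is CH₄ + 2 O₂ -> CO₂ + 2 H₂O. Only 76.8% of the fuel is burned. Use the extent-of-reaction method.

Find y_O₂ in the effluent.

0.398

Stoichiometric O₂ = 2 × 576 = 1152 mol/min; O₂ fed = 1152 × 1.606 = 1850 mol/min.
Fuel reacted = 0.768 × 576 → ξ = 442.4 mol/min.
Outlet (n = n₀ + ν ξ):
  CH₄: 576 − 1(442.4) = 133.6
  O₂: 1850 − 2(442.4) = 965.4
  CO₂: 0 + 1(442.4) = 442.4
  H₂O: 0 + 2(442.4) = 884.7
Total out = 2426 mol/min; y_O₂ = 965.4 / 2426 = 0.3979.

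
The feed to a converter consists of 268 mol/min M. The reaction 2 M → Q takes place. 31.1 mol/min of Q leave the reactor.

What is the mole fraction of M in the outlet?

0.869

For Q: n = n₀ + 1ξ → 31.1 = 0 + 1ξ, giving ξ = 31.1 mol/min.
Outlet amounts (n = n₀ + ν ξ):
  M: 268 − 2(31.1) = 205.8
  Q: 0 + 1(31.1) = 31.1
Total out = 236.9 mol/min; y_M = 205.8 / 236.9 = 0.8687.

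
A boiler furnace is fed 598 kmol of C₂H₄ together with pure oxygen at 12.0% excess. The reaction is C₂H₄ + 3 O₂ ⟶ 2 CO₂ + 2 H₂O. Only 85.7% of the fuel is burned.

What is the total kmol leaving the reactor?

Stoichiometric O₂ = 3 × 598 = 1794 kmol; O₂ fed = 1794 × 1.120 = 2009 kmol.
Fuel reacted = 0.857 × 598 → ξ = 512.5 kmol.
Outlet (n = n₀ + ν ξ):
  C₂H₄: 598 − 1(512.5) = 85.51
  O₂: 2009 − 3(512.5) = 471.8
  CO₂: 0 + 2(512.5) = 1025
  H₂O: 0 + 2(512.5) = 1025
Total out = 85.51 + 471.8 + 1025 + 1025 = 2607 kmol.

2610 kmol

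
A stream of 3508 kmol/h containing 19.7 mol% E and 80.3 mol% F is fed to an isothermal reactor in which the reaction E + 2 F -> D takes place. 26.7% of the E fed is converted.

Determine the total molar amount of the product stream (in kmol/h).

E reacted = 0.267 × 691.1 = 184.5 kmol/h; ν_E = −1, so ξ = 184.5/1 = 184.5 kmol/h.
Outlet amounts (n = n₀ + ν ξ):
  E: 691.1 − 1(184.5) = 506.6
  F: 2817 − 2(184.5) = 2448
  D: 0 + 1(184.5) = 184.5
Total out = 506.6 + 2448 + 184.5 = 3139 kmol/h.

3140 kmol/h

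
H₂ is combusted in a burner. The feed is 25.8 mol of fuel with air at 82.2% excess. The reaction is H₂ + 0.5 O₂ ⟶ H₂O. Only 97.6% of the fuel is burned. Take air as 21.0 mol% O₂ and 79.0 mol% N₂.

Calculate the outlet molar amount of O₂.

10.9 mol

Stoichiometric O₂ = 0.5 × 25.8 = 12.9 mol; O₂ fed = 12.9 × 1.822 = 23.5 mol.
N₂ fed = 23.5 × 79/21 = 88.42 mol.
Fuel reacted = 0.976 × 25.8 → ξ = 25.18 mol.
Outlet (n = n₀ + ν ξ):
  H₂: 25.8 − 1(25.18) = 0.6192
  O₂: 23.5 − 0.5(25.18) = 10.91
  N₂: 88.42 (inert)
  H₂O: 0 + 1(25.18) = 25.18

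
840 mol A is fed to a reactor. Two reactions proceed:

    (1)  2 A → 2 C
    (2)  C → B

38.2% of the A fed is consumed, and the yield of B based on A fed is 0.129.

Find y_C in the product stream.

Conversion of A: A consumed = 2ξ₁ = 0.382 × 840 → ξ₁ = 160.4 mol.
Yield of B: 1ξ₂ / 840 = 0.129 → ξ₂ = 108.4 mol.
Outlet amounts (n = n₀ + Σ ν·ξ):
  A: 840 − 2(160.4) = 519.1
  C: 0 + 2(160.4) − 1(108.4) = 212.5
  B: 0 + 1(108.4) = 108.4
Total out = 840 mol; y_C = 212.5 / 840 = 0.253.

0.253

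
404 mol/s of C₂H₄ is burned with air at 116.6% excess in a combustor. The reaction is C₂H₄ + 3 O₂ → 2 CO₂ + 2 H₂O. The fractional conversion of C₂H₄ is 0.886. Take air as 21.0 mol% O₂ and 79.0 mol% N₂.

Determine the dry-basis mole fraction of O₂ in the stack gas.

Stoichiometric O₂ = 3 × 404 = 1212 mol/s; O₂ fed = 1212 × 2.166 = 2625 mol/s.
N₂ fed = 2625 × 79/21 = 9876 mol/s.
Fuel reacted = 0.886 × 404 → ξ = 357.9 mol/s.
Outlet (n = n₀ + ν ξ):
  C₂H₄: 404 − 1(357.9) = 46.06
  O₂: 2625 − 3(357.9) = 1551
  N₂: 9876 (inert)
  CO₂: 0 + 2(357.9) = 715.9
  H₂O: 0 + 2(357.9) = 715.9
Dry total = 12190 mol/s; y_O₂ (dry) = 1551 / 12190 = 0.1273.

0.127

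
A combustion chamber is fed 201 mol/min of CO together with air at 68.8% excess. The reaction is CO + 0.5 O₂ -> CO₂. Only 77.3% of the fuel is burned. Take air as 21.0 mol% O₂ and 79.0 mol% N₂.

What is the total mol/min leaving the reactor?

931 mol/min

Stoichiometric O₂ = 0.5 × 201 = 100.5 mol/min; O₂ fed = 100.5 × 1.688 = 169.6 mol/min.
N₂ fed = 169.6 × 79/21 = 638.2 mol/min.
Fuel reacted = 0.773 × 201 → ξ = 155.4 mol/min.
Outlet (n = n₀ + ν ξ):
  CO: 201 − 1(155.4) = 45.63
  O₂: 169.6 − 0.5(155.4) = 91.96
  N₂: 638.2 (inert)
  CO₂: 0 + 1(155.4) = 155.4
Total out = 45.63 + 91.96 + 638.2 + 155.4 = 931.1 mol/min.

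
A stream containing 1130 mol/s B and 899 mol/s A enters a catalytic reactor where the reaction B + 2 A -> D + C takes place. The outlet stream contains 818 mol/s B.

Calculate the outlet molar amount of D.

For B: n = n₀ − 1ξ → 818 = 1130 − 1ξ, giving ξ = 312 mol/s.
Outlet amounts (n = n₀ + ν ξ):
  B: 1130 − 1(312) = 818
  A: 899 − 2(312) = 275
  D: 0 + 1(312) = 312
  C: 0 + 1(312) = 312

312 mol/s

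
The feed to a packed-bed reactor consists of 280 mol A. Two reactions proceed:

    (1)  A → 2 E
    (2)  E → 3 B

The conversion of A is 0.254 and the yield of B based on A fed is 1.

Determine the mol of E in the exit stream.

Conversion of A: A consumed = 1ξ₁ = 0.254 × 280 → ξ₁ = 71.12 mol.
Yield of B: 3ξ₂ / 280 = 1 → ξ₂ = 93.33 mol.
Outlet amounts (n = n₀ + Σ ν·ξ):
  A: 280 − 1(71.12) = 208.9
  E: 0 + 2(71.12) − 1(93.33) = 48.91
  B: 0 + 3(93.33) = 280

48.9 mol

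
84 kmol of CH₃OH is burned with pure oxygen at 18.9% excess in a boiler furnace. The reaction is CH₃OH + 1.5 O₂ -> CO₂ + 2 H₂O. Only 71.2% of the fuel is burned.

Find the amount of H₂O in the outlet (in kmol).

Stoichiometric O₂ = 1.5 × 84 = 126 kmol; O₂ fed = 126 × 1.189 = 149.8 kmol.
Fuel reacted = 0.712 × 84 → ξ = 59.81 kmol.
Outlet (n = n₀ + ν ξ):
  CH₃OH: 84 − 1(59.81) = 24.19
  O₂: 149.8 − 1.5(59.81) = 60.1
  CO₂: 0 + 1(59.81) = 59.81
  H₂O: 0 + 2(59.81) = 119.6

120 kmol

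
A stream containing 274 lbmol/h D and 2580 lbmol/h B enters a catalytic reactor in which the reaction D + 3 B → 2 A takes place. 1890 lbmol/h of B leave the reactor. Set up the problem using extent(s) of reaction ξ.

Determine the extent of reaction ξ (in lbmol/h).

For B: n = n₀ − 3ξ → 1890 = 2580 − 3ξ, giving ξ = 230 lbmol/h.
Outlet amounts (n = n₀ + ν ξ):
  D: 274 − 1(230) = 44
  B: 2580 − 3(230) = 1890
  A: 0 + 2(230) = 460

ξ = 230 lbmol/h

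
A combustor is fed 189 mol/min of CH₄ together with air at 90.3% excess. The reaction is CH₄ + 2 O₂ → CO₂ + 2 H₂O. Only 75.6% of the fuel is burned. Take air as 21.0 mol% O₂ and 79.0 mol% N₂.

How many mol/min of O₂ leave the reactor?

434 mol/min

Stoichiometric O₂ = 2 × 189 = 378 mol/min; O₂ fed = 378 × 1.903 = 719.3 mol/min.
N₂ fed = 719.3 × 79/21 = 2706 mol/min.
Fuel reacted = 0.756 × 189 → ξ = 142.9 mol/min.
Outlet (n = n₀ + ν ξ):
  CH₄: 189 − 1(142.9) = 46.12
  O₂: 719.3 − 2(142.9) = 433.6
  N₂: 2706 (inert)
  CO₂: 0 + 1(142.9) = 142.9
  H₂O: 0 + 2(142.9) = 285.8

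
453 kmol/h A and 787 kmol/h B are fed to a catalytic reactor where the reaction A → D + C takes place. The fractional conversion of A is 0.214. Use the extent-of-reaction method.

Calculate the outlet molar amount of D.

A reacted = 0.214 × 453 = 96.94 kmol/h; ν_A = −1, so ξ = 96.94/1 = 96.94 kmol/h.
Outlet amounts (n = n₀ + ν ξ):
  A: 453 − 1(96.94) = 356.1
  D: 0 + 1(96.94) = 96.94
  C: 0 + 1(96.94) = 96.94
  B: 787 (inert)

96.9 kmol/h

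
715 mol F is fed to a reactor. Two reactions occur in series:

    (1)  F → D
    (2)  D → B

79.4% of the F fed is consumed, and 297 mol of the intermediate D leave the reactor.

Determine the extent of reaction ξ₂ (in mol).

Conversion of F: F consumed = 1ξ₁ = 0.794 × 715 → ξ₁ = 567.7 mol.
D balance: n_D = 0 + 1ξ₁ − 1ξ₂ = 297 → ξ₂ = (1·567.7 − 297)/1 = 270.7 mol.
Outlet amounts (n = n₀ + Σ ν·ξ):
  F: 715 − 1(567.7) = 147.3
  D: 0 + 1(567.7) − 1(270.7) = 297
  B: 0 + 1(270.7) = 270.7

ξ₂ = 271 mol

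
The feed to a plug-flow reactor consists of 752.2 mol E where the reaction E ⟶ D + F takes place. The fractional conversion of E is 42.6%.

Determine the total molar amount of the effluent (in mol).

E reacted = 0.426 × 752.2 = 320.4 mol; ν_E = −1, so ξ = 320.4/1 = 320.4 mol.
Outlet amounts (n = n₀ + ν ξ):
  E: 752.2 − 1(320.4) = 431.8
  D: 0 + 1(320.4) = 320.4
  F: 0 + 1(320.4) = 320.4
Total out = 431.8 + 320.4 + 320.4 = 1073 mol.

1070 mol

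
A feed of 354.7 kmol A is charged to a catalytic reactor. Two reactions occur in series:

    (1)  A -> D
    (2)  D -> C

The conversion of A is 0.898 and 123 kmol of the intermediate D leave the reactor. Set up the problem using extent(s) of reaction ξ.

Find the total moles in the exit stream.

Conversion of A: A consumed = 1ξ₁ = 0.898 × 354.7 → ξ₁ = 318.5 kmol.
D balance: n_D = 0 + 1ξ₁ − 1ξ₂ = 123 → ξ₂ = (1·318.5 − 123)/1 = 195.5 kmol.
Outlet amounts (n = n₀ + Σ ν·ξ):
  A: 354.7 − 1(318.5) = 36.18
  D: 0 + 1(318.5) − 1(195.5) = 123
  C: 0 + 1(195.5) = 195.5
Total out = 36.18 + 123 + 195.5 = 354.7 kmol.

355 kmol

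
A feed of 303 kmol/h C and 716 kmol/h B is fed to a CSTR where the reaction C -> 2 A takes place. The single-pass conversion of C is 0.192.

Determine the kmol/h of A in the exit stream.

116 kmol/h

C reacted = 0.192 × 303 = 58.18 kmol/h; ν_C = −1, so ξ = 58.18/1 = 58.18 kmol/h.
Outlet amounts (n = n₀ + ν ξ):
  C: 303 − 1(58.18) = 244.8
  A: 0 + 2(58.18) = 116.4
  B: 716 (inert)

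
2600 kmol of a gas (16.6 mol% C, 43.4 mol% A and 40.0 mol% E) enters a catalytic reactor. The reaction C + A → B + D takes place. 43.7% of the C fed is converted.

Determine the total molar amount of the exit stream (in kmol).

2600 kmol

C reacted = 0.437 × 431.6 = 188.6 kmol; ν_C = −1, so ξ = 188.6/1 = 188.6 kmol.
Outlet amounts (n = n₀ + ν ξ):
  C: 431.6 − 1(188.6) = 243
  A: 1128 − 1(188.6) = 939.8
  B: 0 + 1(188.6) = 188.6
  D: 0 + 1(188.6) = 188.6
  E: 1040 (inert)
Total out = 243 + 939.8 + 188.6 + 188.6 + 1040 = 2600 kmol.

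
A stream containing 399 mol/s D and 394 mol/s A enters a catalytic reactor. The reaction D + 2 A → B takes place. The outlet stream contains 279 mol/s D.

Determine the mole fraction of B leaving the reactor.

For D: n = n₀ − 1ξ → 279 = 399 − 1ξ, giving ξ = 120 mol/s.
Outlet amounts (n = n₀ + ν ξ):
  D: 399 − 1(120) = 279
  A: 394 − 2(120) = 154
  B: 0 + 1(120) = 120
Total out = 553 mol/s; y_B = 120 / 553 = 0.217.

0.217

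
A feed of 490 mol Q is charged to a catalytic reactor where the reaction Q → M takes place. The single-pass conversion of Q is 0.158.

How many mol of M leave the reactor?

77.4 mol

Q reacted = 0.158 × 490 = 77.42 mol; ν_Q = −1, so ξ = 77.42/1 = 77.42 mol.
Outlet amounts (n = n₀ + ν ξ):
  Q: 490 − 1(77.42) = 412.6
  M: 0 + 1(77.42) = 77.42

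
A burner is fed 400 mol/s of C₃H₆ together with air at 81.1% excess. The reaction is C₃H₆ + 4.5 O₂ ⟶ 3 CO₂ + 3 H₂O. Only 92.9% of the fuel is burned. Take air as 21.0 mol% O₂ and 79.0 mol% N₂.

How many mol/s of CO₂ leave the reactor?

Stoichiometric O₂ = 4.5 × 400 = 1800 mol/s; O₂ fed = 1800 × 1.811 = 3260 mol/s.
N₂ fed = 3260 × 79/21 = 12260 mol/s.
Fuel reacted = 0.929 × 400 → ξ = 371.6 mol/s.
Outlet (n = n₀ + ν ξ):
  C₃H₆: 400 − 1(371.6) = 28.4
  O₂: 3260 − 4.5(371.6) = 1588
  N₂: 12260 (inert)
  CO₂: 0 + 3(371.6) = 1115
  H₂O: 0 + 3(371.6) = 1115

1110 mol/s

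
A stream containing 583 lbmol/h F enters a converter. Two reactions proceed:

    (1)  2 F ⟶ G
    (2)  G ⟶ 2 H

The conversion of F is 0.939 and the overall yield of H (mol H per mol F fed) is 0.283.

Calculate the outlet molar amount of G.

191 lbmol/h

Conversion of F: F consumed = 2ξ₁ = 0.939 × 583 → ξ₁ = 273.7 lbmol/h.
Yield of H: 2ξ₂ / 583 = 0.283 → ξ₂ = 82.49 lbmol/h.
Outlet amounts (n = n₀ + Σ ν·ξ):
  F: 583 − 2(273.7) = 35.56
  G: 0 + 1(273.7) − 1(82.49) = 191.2
  H: 0 + 2(82.49) = 165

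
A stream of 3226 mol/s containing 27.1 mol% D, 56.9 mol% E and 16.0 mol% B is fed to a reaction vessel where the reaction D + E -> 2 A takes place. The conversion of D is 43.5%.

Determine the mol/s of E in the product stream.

D reacted = 0.435 × 874.2 = 380.3 mol/s; ν_D = −1, so ξ = 380.3/1 = 380.3 mol/s.
Outlet amounts (n = n₀ + ν ξ):
  D: 874.2 − 1(380.3) = 493.9
  E: 1836 − 1(380.3) = 1455
  A: 0 + 2(380.3) = 760.6
  B: 516.2 (inert)

1460 mol/s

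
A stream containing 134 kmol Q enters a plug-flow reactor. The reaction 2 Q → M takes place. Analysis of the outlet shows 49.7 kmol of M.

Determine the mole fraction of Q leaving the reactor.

For M: n = n₀ + 1ξ → 49.7 = 0 + 1ξ, giving ξ = 49.7 kmol.
Outlet amounts (n = n₀ + ν ξ):
  Q: 134 − 2(49.7) = 34.6
  M: 0 + 1(49.7) = 49.7
Total out = 84.3 kmol; y_Q = 34.6 / 84.3 = 0.4104.

0.41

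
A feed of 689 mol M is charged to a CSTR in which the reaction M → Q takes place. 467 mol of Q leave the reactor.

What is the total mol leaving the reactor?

689 mol

For Q: n = n₀ + 1ξ → 467 = 0 + 1ξ, giving ξ = 467 mol.
Outlet amounts (n = n₀ + ν ξ):
  M: 689 − 1(467) = 222
  Q: 0 + 1(467) = 467
Total out = 222 + 467 = 689 mol.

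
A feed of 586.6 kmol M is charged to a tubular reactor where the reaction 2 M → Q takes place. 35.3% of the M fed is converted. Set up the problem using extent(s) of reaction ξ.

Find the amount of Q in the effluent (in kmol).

M reacted = 0.353 × 586.6 = 207.1 kmol; ν_M = −2, so ξ = 207.1/2 = 103.5 kmol.
Outlet amounts (n = n₀ + ν ξ):
  M: 586.6 − 2(103.5) = 379.5
  Q: 0 + 1(103.5) = 103.5

104 kmol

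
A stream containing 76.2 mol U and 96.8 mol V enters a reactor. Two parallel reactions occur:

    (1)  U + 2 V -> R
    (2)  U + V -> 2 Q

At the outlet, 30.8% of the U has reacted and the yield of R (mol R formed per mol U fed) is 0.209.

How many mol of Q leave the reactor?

15.1 mol

Yield of R: 1ξ₁ / 76.2 = 0.209 → ξ₁ = 15.93 mol.
Conversion of U: 1ξ₁ + 1ξ₂ = 0.308 × 76.2 = 23.47 → ξ₂ = 7.544 mol.
Outlet amounts (n = n₀ + Σ ν·ξ):
  U: 76.2 − 1(15.93) − 1(7.544) = 52.73
  V: 96.8 − 2(15.93) − 1(7.544) = 57.4
  R: 0 + 1(15.93) = 15.93
  Q: 0 + 2(7.544) = 15.09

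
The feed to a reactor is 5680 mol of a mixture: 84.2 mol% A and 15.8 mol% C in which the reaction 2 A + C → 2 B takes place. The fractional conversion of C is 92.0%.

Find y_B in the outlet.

C reacted = 0.92 × 897.4 = 825.6 mol; ν_C = −1, so ξ = 825.6/1 = 825.6 mol.
Outlet amounts (n = n₀ + ν ξ):
  A: 4783 − 2(825.6) = 3131
  C: 897.4 − 1(825.6) = 71.8
  B: 0 + 2(825.6) = 1651
Total out = 4854 mol; y_B = 1651 / 4854 = 0.3402.

0.34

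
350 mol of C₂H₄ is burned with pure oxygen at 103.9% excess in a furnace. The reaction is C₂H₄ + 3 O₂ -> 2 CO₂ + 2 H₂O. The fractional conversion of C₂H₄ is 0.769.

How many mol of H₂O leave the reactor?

Stoichiometric O₂ = 3 × 350 = 1050 mol; O₂ fed = 1050 × 2.039 = 2141 mol.
Fuel reacted = 0.769 × 350 → ξ = 269.2 mol.
Outlet (n = n₀ + ν ξ):
  C₂H₄: 350 − 1(269.2) = 80.85
  O₂: 2141 − 3(269.2) = 1334
  CO₂: 0 + 2(269.2) = 538.3
  H₂O: 0 + 2(269.2) = 538.3

538 mol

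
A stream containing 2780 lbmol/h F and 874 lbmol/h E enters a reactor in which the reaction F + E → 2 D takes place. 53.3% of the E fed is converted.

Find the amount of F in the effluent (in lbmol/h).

2310 lbmol/h

E reacted = 0.533 × 874 = 465.8 lbmol/h; ν_E = −1, so ξ = 465.8/1 = 465.8 lbmol/h.
Outlet amounts (n = n₀ + ν ξ):
  F: 2780 − 1(465.8) = 2314
  E: 874 − 1(465.8) = 408.2
  D: 0 + 2(465.8) = 931.7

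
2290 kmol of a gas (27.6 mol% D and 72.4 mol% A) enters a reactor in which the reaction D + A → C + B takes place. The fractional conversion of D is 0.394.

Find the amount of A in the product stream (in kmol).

1410 kmol

D reacted = 0.394 × 632 = 249 kmol; ν_D = −1, so ξ = 249/1 = 249 kmol.
Outlet amounts (n = n₀ + ν ξ):
  D: 632 − 1(249) = 383
  A: 1658 − 1(249) = 1409
  C: 0 + 1(249) = 249
  B: 0 + 1(249) = 249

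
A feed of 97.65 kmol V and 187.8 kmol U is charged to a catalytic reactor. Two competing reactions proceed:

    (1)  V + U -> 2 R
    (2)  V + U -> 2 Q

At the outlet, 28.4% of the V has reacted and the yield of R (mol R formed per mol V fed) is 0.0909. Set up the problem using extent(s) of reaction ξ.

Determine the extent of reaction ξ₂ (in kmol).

ξ₂ = 23.3 kmol

Yield of R: 2ξ₁ / 97.65 = 0.0909 → ξ₁ = 4.438 kmol.
Conversion of V: 1ξ₁ + 1ξ₂ = 0.284 × 97.65 = 27.73 → ξ₂ = 23.29 kmol.
Outlet amounts (n = n₀ + Σ ν·ξ):
  V: 97.65 − 1(4.438) − 1(23.29) = 69.92
  U: 187.8 − 1(4.438) − 1(23.29) = 160.1
  R: 0 + 2(4.438) = 8.876
  Q: 0 + 2(23.29) = 46.59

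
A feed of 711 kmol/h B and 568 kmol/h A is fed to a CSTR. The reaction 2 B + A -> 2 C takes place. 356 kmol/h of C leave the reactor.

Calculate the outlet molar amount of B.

For C: n = n₀ + 2ξ → 356 = 0 + 2ξ, giving ξ = 178 kmol/h.
Outlet amounts (n = n₀ + ν ξ):
  B: 711 − 2(178) = 355
  A: 568 − 1(178) = 390
  C: 0 + 2(178) = 356

355 kmol/h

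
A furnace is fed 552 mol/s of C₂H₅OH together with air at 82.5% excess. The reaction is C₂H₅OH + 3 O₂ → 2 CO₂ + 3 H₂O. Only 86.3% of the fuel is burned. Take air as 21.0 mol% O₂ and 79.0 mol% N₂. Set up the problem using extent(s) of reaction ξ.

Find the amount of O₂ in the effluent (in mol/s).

Stoichiometric O₂ = 3 × 552 = 1656 mol/s; O₂ fed = 1656 × 1.825 = 3022 mol/s.
N₂ fed = 3022 × 79/21 = 11370 mol/s.
Fuel reacted = 0.863 × 552 → ξ = 476.4 mol/s.
Outlet (n = n₀ + ν ξ):
  C₂H₅OH: 552 − 1(476.4) = 75.62
  O₂: 3022 − 3(476.4) = 1593
  N₂: 11370 (inert)
  CO₂: 0 + 2(476.4) = 952.8
  H₂O: 0 + 3(476.4) = 1429

1590 mol/s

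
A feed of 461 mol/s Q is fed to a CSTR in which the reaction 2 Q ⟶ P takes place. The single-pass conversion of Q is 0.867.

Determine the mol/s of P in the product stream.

Q reacted = 0.867 × 461 = 399.7 mol/s; ν_Q = −2, so ξ = 399.7/2 = 199.8 mol/s.
Outlet amounts (n = n₀ + ν ξ):
  Q: 461 − 2(199.8) = 61.31
  P: 0 + 1(199.8) = 199.8

200 mol/s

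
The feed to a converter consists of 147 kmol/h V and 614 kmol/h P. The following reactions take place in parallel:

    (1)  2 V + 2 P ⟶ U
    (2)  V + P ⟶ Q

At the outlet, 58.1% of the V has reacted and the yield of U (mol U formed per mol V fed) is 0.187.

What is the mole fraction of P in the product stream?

Yield of U: 1ξ₁ / 147 = 0.187 → ξ₁ = 27.49 kmol/h.
Conversion of V: 2ξ₁ + 1ξ₂ = 0.581 × 147 = 85.41 → ξ₂ = 30.43 kmol/h.
Outlet amounts (n = n₀ + Σ ν·ξ):
  V: 147 − 2(27.49) − 1(30.43) = 61.59
  P: 614 − 2(27.49) − 1(30.43) = 528.6
  U: 0 + 1(27.49) = 27.49
  Q: 0 + 1(30.43) = 30.43
Total out = 648.1 kmol/h; y_P = 528.6 / 648.1 = 0.8156.

0.816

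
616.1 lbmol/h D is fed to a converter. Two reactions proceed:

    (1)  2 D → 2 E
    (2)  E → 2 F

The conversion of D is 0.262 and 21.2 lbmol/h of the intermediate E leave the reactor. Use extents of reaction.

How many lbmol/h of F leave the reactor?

Conversion of D: D consumed = 2ξ₁ = 0.262 × 616.1 → ξ₁ = 80.71 lbmol/h.
E balance: n_E = 0 + 2ξ₁ − 1ξ₂ = 21.2 → ξ₂ = (2·80.71 − 21.2)/1 = 140.2 lbmol/h.
Outlet amounts (n = n₀ + Σ ν·ξ):
  D: 616.1 − 2(80.71) = 454.7
  E: 0 + 2(80.71) − 1(140.2) = 21.2
  F: 0 + 2(140.2) = 280.4

280 lbmol/h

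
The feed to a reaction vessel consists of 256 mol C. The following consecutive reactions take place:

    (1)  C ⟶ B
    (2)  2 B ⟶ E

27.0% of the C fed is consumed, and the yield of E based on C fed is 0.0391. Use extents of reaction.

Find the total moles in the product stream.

246 mol

Conversion of C: C consumed = 1ξ₁ = 0.27 × 256 → ξ₁ = 69.12 mol.
Yield of E: 1ξ₂ / 256 = 0.0391 → ξ₂ = 10.01 mol.
Outlet amounts (n = n₀ + Σ ν·ξ):
  C: 256 − 1(69.12) = 186.9
  B: 0 + 1(69.12) − 2(10.01) = 49.1
  E: 0 + 1(10.01) = 10.01
Total out = 186.9 + 49.1 + 10.01 = 246 mol.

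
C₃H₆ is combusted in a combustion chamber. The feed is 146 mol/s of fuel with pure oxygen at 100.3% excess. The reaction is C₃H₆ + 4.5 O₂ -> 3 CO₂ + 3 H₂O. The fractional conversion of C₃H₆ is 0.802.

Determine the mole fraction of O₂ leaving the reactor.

0.519

Stoichiometric O₂ = 4.5 × 146 = 657 mol/s; O₂ fed = 657 × 2.003 = 1316 mol/s.
Fuel reacted = 0.802 × 146 → ξ = 117.1 mol/s.
Outlet (n = n₀ + ν ξ):
  C₃H₆: 146 − 1(117.1) = 28.91
  O₂: 1316 − 4.5(117.1) = 789.1
  CO₂: 0 + 3(117.1) = 351.3
  H₂O: 0 + 3(117.1) = 351.3
Total out = 1521 mol/s; y_O₂ = 789.1 / 1521 = 0.5189.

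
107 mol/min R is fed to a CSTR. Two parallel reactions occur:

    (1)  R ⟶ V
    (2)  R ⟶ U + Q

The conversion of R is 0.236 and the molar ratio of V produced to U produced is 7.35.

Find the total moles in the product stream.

Conversion of R: R consumed = 0.236 × 107 = 25.25 mol/min = 1ξ₁ + 1ξ₂.
Selectivity: 1ξ₁ / (1ξ₂) = 7.35 → ξ₁ = 7.35 ξ₂.
Substitute: (1·7.35 + 1) ξ₂ = 25.25 → ξ₂ = 3.024 mol/min, ξ₁ = 22.23 mol/min.
Outlet amounts (n = n₀ + Σ ν·ξ):
  R: 107 − 1(22.23) − 1(3.024) = 81.75
  V: 0 + 1(22.23) = 22.23
  U: 0 + 1(3.024) = 3.024
  Q: 0 + 1(3.024) = 3.024
Total out = 81.75 + 22.23 + 3.024 + 3.024 = 110 mol/min.

110 mol/min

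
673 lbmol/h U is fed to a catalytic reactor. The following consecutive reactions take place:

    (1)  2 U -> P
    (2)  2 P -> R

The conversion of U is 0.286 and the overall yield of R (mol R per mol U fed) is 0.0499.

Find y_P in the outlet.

Conversion of U: U consumed = 2ξ₁ = 0.286 × 673 → ξ₁ = 96.24 lbmol/h.
Yield of R: 1ξ₂ / 673 = 0.0499 → ξ₂ = 33.58 lbmol/h.
Outlet amounts (n = n₀ + Σ ν·ξ):
  U: 673 − 2(96.24) = 480.5
  P: 0 + 1(96.24) − 2(33.58) = 29.07
  R: 0 + 1(33.58) = 33.58
Total out = 543.2 lbmol/h; y_P = 29.07 / 543.2 = 0.05352.

0.0535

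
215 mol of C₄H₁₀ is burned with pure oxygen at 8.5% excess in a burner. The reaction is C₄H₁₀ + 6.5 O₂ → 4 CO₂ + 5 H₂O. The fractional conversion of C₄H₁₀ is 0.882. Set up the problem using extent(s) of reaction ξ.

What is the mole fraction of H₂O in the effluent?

0.47

Stoichiometric O₂ = 6.5 × 215 = 1398 mol; O₂ fed = 1398 × 1.085 = 1516 mol.
Fuel reacted = 0.882 × 215 → ξ = 189.6 mol.
Outlet (n = n₀ + ν ξ):
  C₄H₁₀: 215 − 1(189.6) = 25.37
  O₂: 1516 − 6.5(189.6) = 283.7
  CO₂: 0 + 4(189.6) = 758.5
  H₂O: 0 + 5(189.6) = 948.1
Total out = 2016 mol; y_H₂O = 948.1 / 2016 = 0.4704.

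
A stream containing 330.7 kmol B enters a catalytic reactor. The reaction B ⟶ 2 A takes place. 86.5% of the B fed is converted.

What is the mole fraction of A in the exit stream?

0.928

B reacted = 0.865 × 330.7 = 286.1 kmol; ν_B = −1, so ξ = 286.1/1 = 286.1 kmol.
Outlet amounts (n = n₀ + ν ξ):
  B: 330.7 − 1(286.1) = 44.64
  A: 0 + 2(286.1) = 572.1
Total out = 616.8 kmol; y_A = 572.1 / 616.8 = 0.9276.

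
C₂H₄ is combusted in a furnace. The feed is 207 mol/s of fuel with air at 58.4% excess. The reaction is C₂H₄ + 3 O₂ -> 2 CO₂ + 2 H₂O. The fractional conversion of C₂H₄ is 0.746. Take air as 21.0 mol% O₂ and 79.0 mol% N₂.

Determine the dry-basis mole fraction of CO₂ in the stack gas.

Stoichiometric O₂ = 3 × 207 = 621 mol/s; O₂ fed = 621 × 1.584 = 983.7 mol/s.
N₂ fed = 983.7 × 79/21 = 3700 mol/s.
Fuel reacted = 0.746 × 207 → ξ = 154.4 mol/s.
Outlet (n = n₀ + ν ξ):
  C₂H₄: 207 − 1(154.4) = 52.58
  O₂: 983.7 − 3(154.4) = 520.4
  N₂: 3700 (inert)
  CO₂: 0 + 2(154.4) = 308.8
  H₂O: 0 + 2(154.4) = 308.8
Dry total = 4582 mol/s; y_CO₂ (dry) = 308.8 / 4582 = 0.0674.

0.0674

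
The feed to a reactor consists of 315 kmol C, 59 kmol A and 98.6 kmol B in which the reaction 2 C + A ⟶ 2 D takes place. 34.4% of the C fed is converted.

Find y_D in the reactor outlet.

0.259

C reacted = 0.344 × 315 = 108.4 kmol; ν_C = −2, so ξ = 108.4/2 = 54.18 kmol.
Outlet amounts (n = n₀ + ν ξ):
  C: 315 − 2(54.18) = 206.6
  A: 59 − 1(54.18) = 4.82
  D: 0 + 2(54.18) = 108.4
  B: 98.6 (inert)
Total out = 418.4 kmol; y_D = 108.4 / 418.4 = 0.259.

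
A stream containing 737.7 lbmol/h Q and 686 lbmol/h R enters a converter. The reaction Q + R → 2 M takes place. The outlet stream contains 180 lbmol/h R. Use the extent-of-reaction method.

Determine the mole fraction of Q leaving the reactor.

0.163

For R: n = n₀ − 1ξ → 180 = 686 − 1ξ, giving ξ = 506 lbmol/h.
Outlet amounts (n = n₀ + ν ξ):
  Q: 737.7 − 1(506) = 231.7
  R: 686 − 1(506) = 180
  M: 0 + 2(506) = 1012
Total out = 1424 lbmol/h; y_Q = 231.7 / 1424 = 0.1627.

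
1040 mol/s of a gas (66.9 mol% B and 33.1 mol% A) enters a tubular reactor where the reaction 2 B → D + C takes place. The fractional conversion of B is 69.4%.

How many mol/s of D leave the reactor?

241 mol/s

B reacted = 0.694 × 695.8 = 482.9 mol/s; ν_B = −2, so ξ = 482.9/2 = 241.4 mol/s.
Outlet amounts (n = n₀ + ν ξ):
  B: 695.8 − 2(241.4) = 212.9
  D: 0 + 1(241.4) = 241.4
  C: 0 + 1(241.4) = 241.4
  A: 344.2 (inert)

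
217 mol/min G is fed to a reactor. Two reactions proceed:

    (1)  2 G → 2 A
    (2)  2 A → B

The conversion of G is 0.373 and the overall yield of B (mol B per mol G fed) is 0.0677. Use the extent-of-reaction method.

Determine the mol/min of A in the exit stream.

51.6 mol/min

Conversion of G: G consumed = 2ξ₁ = 0.373 × 217 → ξ₁ = 40.47 mol/min.
Yield of B: 1ξ₂ / 217 = 0.0677 → ξ₂ = 14.69 mol/min.
Outlet amounts (n = n₀ + Σ ν·ξ):
  G: 217 − 2(40.47) = 136.1
  A: 0 + 2(40.47) − 2(14.69) = 51.56
  B: 0 + 1(14.69) = 14.69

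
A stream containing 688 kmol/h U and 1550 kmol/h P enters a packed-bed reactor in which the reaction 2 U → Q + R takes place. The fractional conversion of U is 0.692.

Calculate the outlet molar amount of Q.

238 kmol/h

U reacted = 0.692 × 688 = 476.1 kmol/h; ν_U = −2, so ξ = 476.1/2 = 238 kmol/h.
Outlet amounts (n = n₀ + ν ξ):
  U: 688 − 2(238) = 211.9
  Q: 0 + 1(238) = 238
  R: 0 + 1(238) = 238
  P: 1550 (inert)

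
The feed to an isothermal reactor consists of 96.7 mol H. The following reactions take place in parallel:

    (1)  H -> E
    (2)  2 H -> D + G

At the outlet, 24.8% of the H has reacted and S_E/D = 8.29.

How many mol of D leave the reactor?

Conversion of H: H consumed = 0.248 × 96.7 = 23.98 mol = 1ξ₁ + 2ξ₂.
Selectivity: 1ξ₁ / (1ξ₂) = 8.29 → ξ₁ = 8.29 ξ₂.
Substitute: (1·8.29 + 2) ξ₂ = 23.98 → ξ₂ = 2.331 mol, ξ₁ = 19.32 mol.
Outlet amounts (n = n₀ + Σ ν·ξ):
  H: 96.7 − 1(19.32) − 2(2.331) = 72.72
  E: 0 + 1(19.32) = 19.32
  D: 0 + 1(2.331) = 2.331
  G: 0 + 1(2.331) = 2.331

2.33 mol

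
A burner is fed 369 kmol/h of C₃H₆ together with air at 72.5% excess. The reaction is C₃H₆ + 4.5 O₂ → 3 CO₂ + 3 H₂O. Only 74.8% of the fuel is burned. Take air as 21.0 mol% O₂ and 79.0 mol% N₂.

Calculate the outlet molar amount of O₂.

Stoichiometric O₂ = 4.5 × 369 = 1660 kmol/h; O₂ fed = 1660 × 1.725 = 2864 kmol/h.
N₂ fed = 2864 × 79/21 = 10780 kmol/h.
Fuel reacted = 0.748 × 369 → ξ = 276 kmol/h.
Outlet (n = n₀ + ν ξ):
  C₃H₆: 369 − 1(276) = 92.99
  O₂: 2864 − 4.5(276) = 1622
  N₂: 10780 (inert)
  CO₂: 0 + 3(276) = 828
  H₂O: 0 + 3(276) = 828

1620 kmol/h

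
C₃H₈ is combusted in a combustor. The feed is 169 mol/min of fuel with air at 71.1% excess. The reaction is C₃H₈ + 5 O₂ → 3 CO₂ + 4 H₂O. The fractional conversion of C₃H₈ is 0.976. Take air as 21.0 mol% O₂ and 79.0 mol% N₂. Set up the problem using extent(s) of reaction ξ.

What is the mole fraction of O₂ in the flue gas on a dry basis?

0.0947

Stoichiometric O₂ = 5 × 169 = 845 mol/min; O₂ fed = 845 × 1.711 = 1446 mol/min.
N₂ fed = 1446 × 79/21 = 5439 mol/min.
Fuel reacted = 0.976 × 169 → ξ = 164.9 mol/min.
Outlet (n = n₀ + ν ξ):
  C₃H₈: 169 − 1(164.9) = 4.056
  O₂: 1446 − 5(164.9) = 621.1
  N₂: 5439 (inert)
  CO₂: 0 + 3(164.9) = 494.8
  H₂O: 0 + 4(164.9) = 659.8
Dry total = 6559 mol/min; y_O₂ (dry) = 621.1 / 6559 = 0.09469.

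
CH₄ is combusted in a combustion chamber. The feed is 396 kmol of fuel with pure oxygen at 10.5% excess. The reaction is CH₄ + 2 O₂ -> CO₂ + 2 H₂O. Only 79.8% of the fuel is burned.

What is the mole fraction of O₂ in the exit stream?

0.191

Stoichiometric O₂ = 2 × 396 = 792 kmol; O₂ fed = 792 × 1.105 = 875.2 kmol.
Fuel reacted = 0.798 × 396 → ξ = 316 kmol.
Outlet (n = n₀ + ν ξ):
  CH₄: 396 − 1(316) = 79.99
  O₂: 875.2 − 2(316) = 243.1
  CO₂: 0 + 1(316) = 316
  H₂O: 0 + 2(316) = 632
Total out = 1271 kmol; y_O₂ = 243.1 / 1271 = 0.1913.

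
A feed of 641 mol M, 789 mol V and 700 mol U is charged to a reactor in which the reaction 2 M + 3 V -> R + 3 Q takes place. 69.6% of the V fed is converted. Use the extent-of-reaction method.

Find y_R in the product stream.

0.094

V reacted = 0.696 × 789 = 549.1 mol; ν_V = −3, so ξ = 549.1/3 = 183 mol.
Outlet amounts (n = n₀ + ν ξ):
  M: 641 − 2(183) = 274.9
  V: 789 − 3(183) = 239.9
  R: 0 + 1(183) = 183
  Q: 0 + 3(183) = 549.1
  U: 700 (inert)
Total out = 1947 mol; y_R = 183 / 1947 = 0.09402.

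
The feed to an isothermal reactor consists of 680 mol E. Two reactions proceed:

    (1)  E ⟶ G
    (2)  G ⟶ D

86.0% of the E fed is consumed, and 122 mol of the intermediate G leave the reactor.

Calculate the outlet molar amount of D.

463 mol

Conversion of E: E consumed = 1ξ₁ = 0.86 × 680 → ξ₁ = 584.8 mol.
G balance: n_G = 0 + 1ξ₁ − 1ξ₂ = 122 → ξ₂ = (1·584.8 − 122)/1 = 462.8 mol.
Outlet amounts (n = n₀ + Σ ν·ξ):
  E: 680 − 1(584.8) = 95.2
  G: 0 + 1(584.8) − 1(462.8) = 122
  D: 0 + 1(462.8) = 462.8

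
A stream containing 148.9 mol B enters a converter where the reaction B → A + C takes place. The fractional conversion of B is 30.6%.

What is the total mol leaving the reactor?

B reacted = 0.306 × 148.9 = 45.56 mol; ν_B = −1, so ξ = 45.56/1 = 45.56 mol.
Outlet amounts (n = n₀ + ν ξ):
  B: 148.9 − 1(45.56) = 103.3
  A: 0 + 1(45.56) = 45.56
  C: 0 + 1(45.56) = 45.56
Total out = 103.3 + 45.56 + 45.56 = 194.5 mol.

194 mol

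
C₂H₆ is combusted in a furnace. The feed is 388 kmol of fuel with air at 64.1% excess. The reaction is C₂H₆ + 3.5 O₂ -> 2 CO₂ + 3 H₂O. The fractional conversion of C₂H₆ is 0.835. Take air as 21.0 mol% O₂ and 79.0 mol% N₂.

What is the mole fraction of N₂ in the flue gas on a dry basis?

0.823

Stoichiometric O₂ = 3.5 × 388 = 1358 kmol; O₂ fed = 1358 × 1.641 = 2228 kmol.
N₂ fed = 2228 × 79/21 = 8383 kmol.
Fuel reacted = 0.835 × 388 → ξ = 324 kmol.
Outlet (n = n₀ + ν ξ):
  C₂H₆: 388 − 1(324) = 64.02
  O₂: 2228 − 3.5(324) = 1095
  N₂: 8383 (inert)
  CO₂: 0 + 2(324) = 648
  H₂O: 0 + 3(324) = 971.9
Dry total = 10190 kmol; y_N₂ (dry) = 8383 / 10190 = 0.8227.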